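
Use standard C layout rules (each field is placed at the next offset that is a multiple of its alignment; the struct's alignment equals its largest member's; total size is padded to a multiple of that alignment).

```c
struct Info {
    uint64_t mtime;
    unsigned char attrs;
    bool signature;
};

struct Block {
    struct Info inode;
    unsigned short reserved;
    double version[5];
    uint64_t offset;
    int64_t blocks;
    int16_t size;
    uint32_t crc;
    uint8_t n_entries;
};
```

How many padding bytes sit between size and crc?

2

Info: @0: mtime [8B, align 8] → 8; @8: attrs [1B, align 1] → 9; @9: signature [1B, align 1] → 10; +6 tail pad (align 8); size 16, align 8
@0: inode [16B, align 8] → 16
@16: reserved [2B, align 2] → 18
+6 pad (align 8)
@24: version [40B, align 8] → 64
@64: offset [8B, align 8] → 72
@72: blocks [8B, align 8] → 80
@80: size [2B, align 2] → 82
+2 pad (align 4)
@84: crc [4B, align 4] → 88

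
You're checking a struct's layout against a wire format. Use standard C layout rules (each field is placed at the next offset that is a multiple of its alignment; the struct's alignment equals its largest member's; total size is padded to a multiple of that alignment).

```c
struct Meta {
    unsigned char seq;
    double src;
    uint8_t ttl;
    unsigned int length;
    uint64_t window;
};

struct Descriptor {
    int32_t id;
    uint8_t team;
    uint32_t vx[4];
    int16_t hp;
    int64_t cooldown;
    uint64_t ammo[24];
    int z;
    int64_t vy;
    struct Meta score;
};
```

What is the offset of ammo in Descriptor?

Meta: @0: seq [1B, align 1] → 1; +7 pad (align 8); @8: src [8B, align 8] → 16; @16: ttl [1B, align 1] → 17; +3 pad (align 4); @20: length [4B, align 4] → 24; @24: window [8B, align 8] → 32; size 32, align 8
@0: id [4B, align 4] → 4
@4: team [1B, align 1] → 5
+3 pad (align 4)
@8: vx [16B, align 4] → 24
@24: hp [2B, align 2] → 26
+6 pad (align 8)
@32: cooldown [8B, align 8] → 40
@40: ammo [192B, align 8] → 232

40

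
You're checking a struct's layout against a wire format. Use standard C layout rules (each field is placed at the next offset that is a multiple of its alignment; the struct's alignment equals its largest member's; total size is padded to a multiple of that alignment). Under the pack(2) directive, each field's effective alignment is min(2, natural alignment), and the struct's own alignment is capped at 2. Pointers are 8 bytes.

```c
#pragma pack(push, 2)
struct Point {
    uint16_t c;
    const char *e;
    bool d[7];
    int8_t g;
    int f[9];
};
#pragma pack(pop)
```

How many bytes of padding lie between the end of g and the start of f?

0

0..2  c  (2B, 2-aligned)
2..10  e  (8B, 2-aligned)
10..17  d  (7B, 1-aligned)
17..18  g  (1B, 1-aligned)
18..54  f  (36B, 2-aligned)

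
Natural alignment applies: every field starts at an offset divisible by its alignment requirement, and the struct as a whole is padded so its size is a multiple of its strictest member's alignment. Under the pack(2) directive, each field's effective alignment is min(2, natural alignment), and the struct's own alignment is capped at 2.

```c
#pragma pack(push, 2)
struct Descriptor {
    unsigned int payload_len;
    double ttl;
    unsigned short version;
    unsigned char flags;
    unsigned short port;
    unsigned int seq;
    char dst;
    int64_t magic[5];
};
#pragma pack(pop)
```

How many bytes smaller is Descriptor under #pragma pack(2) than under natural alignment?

natural layout:
  payload_len at 0 (size 4, align 4) → ends 4
  pad 4 to align 8 for ttl
  ttl at 8 (size 8, align 8) → ends 16
  version at 16 (size 2, align 2) → ends 18
  flags at 18 (size 1, align 1) → ends 19
  pad 1 to align 2 for port
  port at 20 (size 2, align 2) → ends 22
  pad 2 to align 4 for seq
  seq at 24 (size 4, align 4) → ends 28
  dst at 28 (size 1, align 1) → ends 29
  pad 3 to align 8 for magic
  magic at 32 (size 40, align 8) → ends 72
  total 72 bytes, alignment 8
packed(2) layout:
  payload_len at 0 (size 4, align 2) → ends 4
  ttl at 4 (size 8, align 2) → ends 12
  version at 12 (size 2, align 2) → ends 14
  flags at 14 (size 1, align 1) → ends 15
  pad 1 to align 2 for port
  port at 16 (size 2, align 2) → ends 18
  seq at 18 (size 4, align 2) → ends 22
  dst at 22 (size 1, align 1) → ends 23
  pad 1 to align 2 for magic
  magic at 24 (size 40, align 2) → ends 64
  total 64 bytes, alignment 2
72 − 64 = 8

8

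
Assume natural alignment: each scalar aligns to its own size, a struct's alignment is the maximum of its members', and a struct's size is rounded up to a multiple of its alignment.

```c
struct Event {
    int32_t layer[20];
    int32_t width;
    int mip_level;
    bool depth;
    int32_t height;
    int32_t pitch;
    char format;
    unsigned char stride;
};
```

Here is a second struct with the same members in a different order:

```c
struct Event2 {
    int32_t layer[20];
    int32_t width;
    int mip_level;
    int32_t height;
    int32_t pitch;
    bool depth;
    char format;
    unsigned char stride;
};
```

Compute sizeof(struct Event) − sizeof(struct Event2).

4

0..80  layer  (80B, 4-aligned)
80..84  width  (4B, 4-aligned)
84..88  mip_level  (4B, 4-aligned)
88..89  depth  (1B, 1-aligned)
89..92  -- padding (3B)
92..96  height  (4B, 4-aligned)
96..100  pitch  (4B, 4-aligned)
100..101  format  (1B, 1-aligned)
101..102  stride  (1B, 1-aligned)
102..104  -- tail padding (2B)
sizeof = 104, alignof = 4
— Event2 —
0..80  layer  (80B, 4-aligned)
80..84  width  (4B, 4-aligned)
84..88  mip_level  (4B, 4-aligned)
88..92  height  (4B, 4-aligned)
92..96  pitch  (4B, 4-aligned)
96..97  depth  (1B, 1-aligned)
97..98  format  (1B, 1-aligned)
98..99  stride  (1B, 1-aligned)
99..100  -- tail padding (1B)
sizeof = 100, alignof = 4
104 − 100 = 4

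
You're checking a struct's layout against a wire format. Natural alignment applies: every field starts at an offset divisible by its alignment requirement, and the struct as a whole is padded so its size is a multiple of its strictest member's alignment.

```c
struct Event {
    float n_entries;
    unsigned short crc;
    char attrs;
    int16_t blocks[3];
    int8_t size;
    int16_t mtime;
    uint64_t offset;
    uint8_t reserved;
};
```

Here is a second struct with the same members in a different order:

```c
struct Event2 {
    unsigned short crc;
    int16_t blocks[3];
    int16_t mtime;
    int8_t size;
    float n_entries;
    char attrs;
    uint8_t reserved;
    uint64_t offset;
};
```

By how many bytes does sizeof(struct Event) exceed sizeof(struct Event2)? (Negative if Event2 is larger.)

0..4  n_entries  (4B, 4-aligned)
4..6  crc  (2B, 2-aligned)
6..7  attrs  (1B, 1-aligned)
7..8  -- padding (1B)
8..14  blocks  (6B, 2-aligned)
14..15  size  (1B, 1-aligned)
15..16  -- padding (1B)
16..18  mtime  (2B, 2-aligned)
18..24  -- padding (6B)
24..32  offset  (8B, 8-aligned)
32..33  reserved  (1B, 1-aligned)
33..40  -- tail padding (7B)
sizeof = 40, alignof = 8
— Event2 —
0..2  crc  (2B, 2-aligned)
2..8  blocks  (6B, 2-aligned)
8..10  mtime  (2B, 2-aligned)
10..11  size  (1B, 1-aligned)
11..12  -- padding (1B)
12..16  n_entries  (4B, 4-aligned)
16..17  attrs  (1B, 1-aligned)
17..18  reserved  (1B, 1-aligned)
18..24  -- padding (6B)
24..32  offset  (8B, 8-aligned)
sizeof = 32, alignof = 8
40 − 32 = 8

8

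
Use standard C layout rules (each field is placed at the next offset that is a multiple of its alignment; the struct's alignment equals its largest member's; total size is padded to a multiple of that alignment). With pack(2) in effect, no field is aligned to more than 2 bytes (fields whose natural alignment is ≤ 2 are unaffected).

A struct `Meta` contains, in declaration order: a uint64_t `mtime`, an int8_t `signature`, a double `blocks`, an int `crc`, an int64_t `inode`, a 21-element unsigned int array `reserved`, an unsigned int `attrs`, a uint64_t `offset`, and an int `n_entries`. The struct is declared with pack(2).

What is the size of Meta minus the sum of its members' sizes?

0..8  mtime  (8B, 2-aligned)
8..9  signature  (1B, 1-aligned)
9..10  -- padding (1B)
10..18  blocks  (8B, 2-aligned)
18..22  crc  (4B, 2-aligned)
22..30  inode  (8B, 2-aligned)
30..114  reserved  (84B, 2-aligned)
114..118  attrs  (4B, 2-aligned)
118..126  offset  (8B, 2-aligned)
126..130  n_entries  (4B, 2-aligned)
sizeof = 130, alignof = 2
data bytes 129, size 130 → padding 1

1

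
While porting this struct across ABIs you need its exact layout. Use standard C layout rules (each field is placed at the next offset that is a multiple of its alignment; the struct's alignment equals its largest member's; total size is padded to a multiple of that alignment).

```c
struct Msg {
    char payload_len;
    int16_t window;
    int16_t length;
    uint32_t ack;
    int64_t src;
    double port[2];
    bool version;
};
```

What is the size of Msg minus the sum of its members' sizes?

14

0..1  payload_len  (1B, 1-aligned)
1..2  -- padding (1B)
2..4  window  (2B, 2-aligned)
4..6  length  (2B, 2-aligned)
6..8  -- padding (2B)
8..12  ack  (4B, 4-aligned)
12..16  -- padding (4B)
16..24  src  (8B, 8-aligned)
24..40  port  (16B, 8-aligned)
40..41  version  (1B, 1-aligned)
41..48  -- tail padding (7B)
sizeof = 48, alignof = 8
data bytes 34, size 48 → padding 14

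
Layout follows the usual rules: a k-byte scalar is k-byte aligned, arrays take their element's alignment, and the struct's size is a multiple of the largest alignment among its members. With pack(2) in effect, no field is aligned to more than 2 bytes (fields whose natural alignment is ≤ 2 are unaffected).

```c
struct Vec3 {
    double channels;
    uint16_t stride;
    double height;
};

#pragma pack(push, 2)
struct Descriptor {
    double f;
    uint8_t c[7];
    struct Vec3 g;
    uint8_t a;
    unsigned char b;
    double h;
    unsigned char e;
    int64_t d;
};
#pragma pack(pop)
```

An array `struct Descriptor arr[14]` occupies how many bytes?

840

Vec3: channels at 0 (size 8, align 8) → ends 8; stride at 8 (size 2, align 2) → ends 10; pad 6 to align 8 for height; height at 16 (size 8, align 8) → ends 24; total 24 bytes, alignment 8
f at 0 (size 8, align 2) → ends 8
c at 8 (size 7, align 1) → ends 15
pad 1 to align 2 for g
g at 16 (size 24, align 2) → ends 40
a at 40 (size 1, align 1) → ends 41
b at 41 (size 1, align 1) → ends 42
h at 42 (size 8, align 2) → ends 50
e at 50 (size 1, align 1) → ends 51
pad 1 to align 2 for d
d at 52 (size 8, align 2) → ends 60
total 60 bytes, alignment 2
array of 14: 14 × 60 = 840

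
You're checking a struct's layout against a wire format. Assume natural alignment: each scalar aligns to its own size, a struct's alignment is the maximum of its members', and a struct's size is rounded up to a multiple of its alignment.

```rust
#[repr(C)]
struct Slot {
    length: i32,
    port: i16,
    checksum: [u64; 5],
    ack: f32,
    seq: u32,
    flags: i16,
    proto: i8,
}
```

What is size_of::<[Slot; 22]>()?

1408

length at 0 (size 4, align 4) → ends 4
port at 4 (size 2, align 2) → ends 6
pad 2 to align 8 for checksum
checksum at 8 (size 40, align 8) → ends 48
ack at 48 (size 4, align 4) → ends 52
seq at 52 (size 4, align 4) → ends 56
flags at 56 (size 2, align 2) → ends 58
proto at 58 (size 1, align 1) → ends 59
tail pad 5 to reach multiple of 8
total 64 bytes, alignment 8
array of 22: 22 × 64 = 1408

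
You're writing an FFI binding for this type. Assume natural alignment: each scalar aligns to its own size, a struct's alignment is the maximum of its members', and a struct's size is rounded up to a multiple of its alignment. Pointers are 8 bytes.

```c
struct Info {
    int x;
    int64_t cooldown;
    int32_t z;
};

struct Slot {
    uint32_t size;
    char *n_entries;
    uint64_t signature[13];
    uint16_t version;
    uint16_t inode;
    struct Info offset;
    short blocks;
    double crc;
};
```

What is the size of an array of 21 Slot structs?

Info: 0..4  x  (4B, 4-aligned); 4..8  -- padding (4B); 8..16  cooldown  (8B, 8-aligned); 16..20  z  (4B, 4-aligned); 20..24  -- tail padding (4B); sizeof = 24, alignof = 8
0..4  size  (4B, 4-aligned)
4..8  -- padding (4B)
8..16  n_entries  (8B, 8-aligned)
16..120  signature  (104B, 8-aligned)
120..122  version  (2B, 2-aligned)
122..124  inode  (2B, 2-aligned)
124..128  -- padding (4B)
128..152  offset  (24B, 8-aligned)
152..154  blocks  (2B, 2-aligned)
154..160  -- padding (6B)
160..168  crc  (8B, 8-aligned)
sizeof = 168, alignof = 8
array of 21: 21 × 168 = 3528

3528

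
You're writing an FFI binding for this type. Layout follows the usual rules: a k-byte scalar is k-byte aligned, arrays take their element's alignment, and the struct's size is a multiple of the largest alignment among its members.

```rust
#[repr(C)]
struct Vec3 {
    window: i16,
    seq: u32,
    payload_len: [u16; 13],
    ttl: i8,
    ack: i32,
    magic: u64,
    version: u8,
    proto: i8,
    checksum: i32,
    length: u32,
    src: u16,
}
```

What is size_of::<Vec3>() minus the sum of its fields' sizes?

7

@0: window [2B, align 2] → 2
+2 pad (align 4)
@4: seq [4B, align 4] → 8
@8: payload_len [26B, align 2] → 34
@34: ttl [1B, align 1] → 35
+1 pad (align 4)
@36: ack [4B, align 4] → 40
@40: magic [8B, align 8] → 48
@48: version [1B, align 1] → 49
@49: proto [1B, align 1] → 50
+2 pad (align 4)
@52: checksum [4B, align 4] → 56
@56: length [4B, align 4] → 60
@60: src [2B, align 2] → 62
+2 tail pad (align 8)
size 64, align 8
data bytes 57, size 64 → padding 7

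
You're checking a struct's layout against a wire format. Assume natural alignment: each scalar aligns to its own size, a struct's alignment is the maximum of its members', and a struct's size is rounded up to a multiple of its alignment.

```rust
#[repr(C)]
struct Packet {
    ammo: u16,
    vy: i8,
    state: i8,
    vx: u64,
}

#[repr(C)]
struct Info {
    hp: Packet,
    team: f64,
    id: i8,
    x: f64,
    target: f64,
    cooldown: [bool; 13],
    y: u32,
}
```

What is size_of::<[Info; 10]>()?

Packet: 0..2  ammo  (2B, 2-aligned); 2..3  vy  (1B, 1-aligned); 3..4  state  (1B, 1-aligned); 4..8  -- padding (4B); 8..16  vx  (8B, 8-aligned); sizeof = 16, alignof = 8
0..16  hp  (16B, 8-aligned)
16..24  team  (8B, 8-aligned)
24..25  id  (1B, 1-aligned)
25..32  -- padding (7B)
32..40  x  (8B, 8-aligned)
40..48  target  (8B, 8-aligned)
48..61  cooldown  (13B, 1-aligned)
61..64  -- padding (3B)
64..68  y  (4B, 4-aligned)
68..72  -- tail padding (4B)
sizeof = 72, alignof = 8
array of 10: 10 × 72 = 720

720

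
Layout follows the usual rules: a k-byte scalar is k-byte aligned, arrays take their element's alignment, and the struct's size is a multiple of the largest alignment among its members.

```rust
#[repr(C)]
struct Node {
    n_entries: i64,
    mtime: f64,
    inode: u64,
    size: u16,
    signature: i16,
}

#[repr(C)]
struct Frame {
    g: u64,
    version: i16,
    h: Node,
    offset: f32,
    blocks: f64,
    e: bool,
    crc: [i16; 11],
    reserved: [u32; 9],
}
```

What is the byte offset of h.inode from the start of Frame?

32

Node: @0: n_entries [8B, align 8] → 8; @8: mtime [8B, align 8] → 16; @16: inode [8B, align 8] → 24; @24: size [2B, align 2] → 26; @26: signature [2B, align 2] → 28; +4 tail pad (align 8); size 32, align 8
@0: g [8B, align 8] → 8
@8: version [2B, align 2] → 10
+6 pad (align 8)
@16: h [32B, align 8] → 48
within Node: inode at 16
16 + 16 = 32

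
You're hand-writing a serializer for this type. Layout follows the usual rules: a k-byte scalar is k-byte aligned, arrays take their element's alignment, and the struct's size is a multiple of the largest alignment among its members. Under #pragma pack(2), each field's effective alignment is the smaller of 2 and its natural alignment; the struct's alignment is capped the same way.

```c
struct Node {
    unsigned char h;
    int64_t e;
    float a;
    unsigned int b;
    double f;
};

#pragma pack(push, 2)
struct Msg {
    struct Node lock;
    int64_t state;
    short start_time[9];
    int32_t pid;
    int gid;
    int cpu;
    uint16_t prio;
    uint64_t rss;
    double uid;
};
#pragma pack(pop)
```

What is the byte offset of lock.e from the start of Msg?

8

Node: @0: h [1B, align 1] → 1; +7 pad (align 8); @8: e [8B, align 8] → 16; @16: a [4B, align 4] → 20; @20: b [4B, align 4] → 24; @24: f [8B, align 8] → 32; size 32, align 8
@0: lock [32B, align 2] → 32
within Node: e at 8
0 + 8 = 8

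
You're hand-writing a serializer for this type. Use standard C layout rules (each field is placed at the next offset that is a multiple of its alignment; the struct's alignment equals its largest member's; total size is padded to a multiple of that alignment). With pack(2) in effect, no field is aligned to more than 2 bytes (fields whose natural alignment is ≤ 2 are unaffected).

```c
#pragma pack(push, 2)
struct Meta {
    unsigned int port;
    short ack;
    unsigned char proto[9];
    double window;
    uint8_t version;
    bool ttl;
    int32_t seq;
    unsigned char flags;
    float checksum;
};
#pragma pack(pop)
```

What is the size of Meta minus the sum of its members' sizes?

port at 0 (size 4, align 2) → ends 4
ack at 4 (size 2, align 2) → ends 6
proto at 6 (size 9, align 1) → ends 15
pad 1 to align 2 for window
window at 16 (size 8, align 2) → ends 24
version at 24 (size 1, align 1) → ends 25
ttl at 25 (size 1, align 1) → ends 26
seq at 26 (size 4, align 2) → ends 30
flags at 30 (size 1, align 1) → ends 31
pad 1 to align 2 for checksum
checksum at 32 (size 4, align 2) → ends 36
total 36 bytes, alignment 2
data bytes 34, size 36 → padding 2

2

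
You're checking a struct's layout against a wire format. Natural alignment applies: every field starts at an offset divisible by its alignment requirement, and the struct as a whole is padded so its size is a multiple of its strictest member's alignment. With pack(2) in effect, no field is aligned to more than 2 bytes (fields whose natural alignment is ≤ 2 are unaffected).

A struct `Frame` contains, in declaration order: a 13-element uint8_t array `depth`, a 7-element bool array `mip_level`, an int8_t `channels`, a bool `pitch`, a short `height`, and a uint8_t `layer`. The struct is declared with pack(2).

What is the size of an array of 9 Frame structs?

234

depth at 0 (size 13, align 1) → ends 13
mip_level at 13 (size 7, align 1) → ends 20
channels at 20 (size 1, align 1) → ends 21
pitch at 21 (size 1, align 1) → ends 22
height at 22 (size 2, align 2) → ends 24
layer at 24 (size 1, align 1) → ends 25
tail pad 1 to reach multiple of 2
total 26 bytes, alignment 2
array of 9: 9 × 26 = 234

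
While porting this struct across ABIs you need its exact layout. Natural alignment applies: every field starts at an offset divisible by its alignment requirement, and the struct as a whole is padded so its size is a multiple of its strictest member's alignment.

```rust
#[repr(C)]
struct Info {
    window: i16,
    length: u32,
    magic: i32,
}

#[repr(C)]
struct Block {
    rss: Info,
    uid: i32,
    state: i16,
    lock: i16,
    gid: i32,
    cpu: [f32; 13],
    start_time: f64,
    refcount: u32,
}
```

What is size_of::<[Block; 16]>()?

1536

Info: @0: window [2B, align 2] → 2; +2 pad (align 4); @4: length [4B, align 4] → 8; @8: magic [4B, align 4] → 12; size 12, align 4
@0: rss [12B, align 4] → 12
@12: uid [4B, align 4] → 16
@16: state [2B, align 2] → 18
@18: lock [2B, align 2] → 20
@20: gid [4B, align 4] → 24
@24: cpu [52B, align 4] → 76
+4 pad (align 8)
@80: start_time [8B, align 8] → 88
@88: refcount [4B, align 4] → 92
+4 tail pad (align 8)
size 96, align 8
array of 16: 16 × 96 = 1536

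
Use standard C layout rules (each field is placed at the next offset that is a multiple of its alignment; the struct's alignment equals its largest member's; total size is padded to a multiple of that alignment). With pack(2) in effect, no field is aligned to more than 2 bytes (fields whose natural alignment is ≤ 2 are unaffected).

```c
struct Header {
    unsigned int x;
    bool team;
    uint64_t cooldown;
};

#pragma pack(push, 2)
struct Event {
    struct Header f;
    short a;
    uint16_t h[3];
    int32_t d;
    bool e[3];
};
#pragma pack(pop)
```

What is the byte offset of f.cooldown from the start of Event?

Header: 0..4  x  (4B, 4-aligned); 4..5  team  (1B, 1-aligned); 5..8  -- padding (3B); 8..16  cooldown  (8B, 8-aligned); sizeof = 16, alignof = 8
0..16  f  (16B, 2-aligned)
within Header: cooldown at 8
0 + 8 = 8

8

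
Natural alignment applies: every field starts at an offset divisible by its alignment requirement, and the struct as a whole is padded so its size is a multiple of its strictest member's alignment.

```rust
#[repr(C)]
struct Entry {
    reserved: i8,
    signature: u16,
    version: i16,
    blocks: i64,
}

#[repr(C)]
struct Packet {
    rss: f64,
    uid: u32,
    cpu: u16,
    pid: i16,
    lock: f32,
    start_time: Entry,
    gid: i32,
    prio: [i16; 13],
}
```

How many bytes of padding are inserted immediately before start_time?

4

Entry: 0..1  reserved  (1B, 1-aligned); 1..2  -- padding (1B); 2..4  signature  (2B, 2-aligned); 4..6  version  (2B, 2-aligned); 6..8  -- padding (2B); 8..16  blocks  (8B, 8-aligned); sizeof = 16, alignof = 8
0..8  rss  (8B, 8-aligned)
8..12  uid  (4B, 4-aligned)
12..14  cpu  (2B, 2-aligned)
14..16  pid  (2B, 2-aligned)
16..20  lock  (4B, 4-aligned)
20..24  -- padding (4B)
24..40  start_time  (16B, 8-aligned)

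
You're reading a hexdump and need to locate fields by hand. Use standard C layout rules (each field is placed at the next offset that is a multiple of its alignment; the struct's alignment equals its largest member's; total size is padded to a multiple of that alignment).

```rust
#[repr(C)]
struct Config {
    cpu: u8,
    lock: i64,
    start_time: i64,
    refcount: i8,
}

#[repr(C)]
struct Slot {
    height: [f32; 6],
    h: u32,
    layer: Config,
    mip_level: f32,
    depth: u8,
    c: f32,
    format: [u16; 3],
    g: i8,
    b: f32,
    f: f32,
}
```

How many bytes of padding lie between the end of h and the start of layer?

4

Config: cpu at 0 (size 1, align 1) → ends 1; pad 7 to align 8 for lock; lock at 8 (size 8, align 8) → ends 16; start_time at 16 (size 8, align 8) → ends 24; refcount at 24 (size 1, align 1) → ends 25; tail pad 7 to reach multiple of 8; total 32 bytes, alignment 8
height at 0 (size 24, align 4) → ends 24
h at 24 (size 4, align 4) → ends 28
pad 4 to align 8 for layer
layer at 32 (size 32, align 8) → ends 64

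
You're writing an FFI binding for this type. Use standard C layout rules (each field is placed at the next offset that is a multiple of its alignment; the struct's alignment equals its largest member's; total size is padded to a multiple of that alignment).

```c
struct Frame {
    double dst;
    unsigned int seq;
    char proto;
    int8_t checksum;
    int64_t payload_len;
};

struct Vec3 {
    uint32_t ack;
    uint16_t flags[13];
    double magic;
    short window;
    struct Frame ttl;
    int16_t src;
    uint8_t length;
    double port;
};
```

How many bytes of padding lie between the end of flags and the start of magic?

Frame: @0: dst [8B, align 8] → 8; @8: seq [4B, align 4] → 12; @12: proto [1B, align 1] → 13; @13: checksum [1B, align 1] → 14; +2 pad (align 8); @16: payload_len [8B, align 8] → 24; size 24, align 8
@0: ack [4B, align 4] → 4
@4: flags [26B, align 2] → 30
+2 pad (align 8)
@32: magic [8B, align 8] → 40

2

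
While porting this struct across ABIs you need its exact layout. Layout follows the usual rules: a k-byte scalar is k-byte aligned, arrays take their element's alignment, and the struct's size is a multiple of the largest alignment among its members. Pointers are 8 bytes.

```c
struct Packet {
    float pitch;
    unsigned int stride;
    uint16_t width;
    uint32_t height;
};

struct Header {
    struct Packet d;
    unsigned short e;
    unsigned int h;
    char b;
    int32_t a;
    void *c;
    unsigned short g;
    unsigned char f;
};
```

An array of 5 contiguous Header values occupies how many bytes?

240

Packet: @0: pitch [4B, align 4] → 4; @4: stride [4B, align 4] → 8; @8: width [2B, align 2] → 10; +2 pad (align 4); @12: height [4B, align 4] → 16; size 16, align 4
@0: d [16B, align 4] → 16
@16: e [2B, align 2] → 18
+2 pad (align 4)
@20: h [4B, align 4] → 24
@24: b [1B, align 1] → 25
+3 pad (align 4)
@28: a [4B, align 4] → 32
@32: c [8B, align 8] → 40
@40: g [2B, align 2] → 42
@42: f [1B, align 1] → 43
+5 tail pad (align 8)
size 48, align 8
array of 5: 5 × 48 = 240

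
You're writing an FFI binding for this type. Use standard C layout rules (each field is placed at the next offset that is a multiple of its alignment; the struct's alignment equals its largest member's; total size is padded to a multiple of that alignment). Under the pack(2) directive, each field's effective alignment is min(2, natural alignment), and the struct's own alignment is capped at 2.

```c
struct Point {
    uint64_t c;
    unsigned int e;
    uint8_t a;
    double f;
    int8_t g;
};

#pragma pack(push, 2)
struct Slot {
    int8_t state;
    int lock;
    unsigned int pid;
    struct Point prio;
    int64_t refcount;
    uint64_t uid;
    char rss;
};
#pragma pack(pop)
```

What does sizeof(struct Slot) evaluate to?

60 bytes

Point: c at 0 (size 8, align 8) → ends 8; e at 8 (size 4, align 4) → ends 12; a at 12 (size 1, align 1) → ends 13; pad 3 to align 8 for f; f at 16 (size 8, align 8) → ends 24; g at 24 (size 1, align 1) → ends 25; tail pad 7 to reach multiple of 8; total 32 bytes, alignment 8
state at 0 (size 1, align 1) → ends 1
pad 1 to align 2 for lock
lock at 2 (size 4, align 2) → ends 6
pid at 6 (size 4, align 2) → ends 10
prio at 10 (size 32, align 2) → ends 42
refcount at 42 (size 8, align 2) → ends 50
uid at 50 (size 8, align 2) → ends 58
rss at 58 (size 1, align 1) → ends 59
tail pad 1 to reach multiple of 2
total 60 bytes, alignment 2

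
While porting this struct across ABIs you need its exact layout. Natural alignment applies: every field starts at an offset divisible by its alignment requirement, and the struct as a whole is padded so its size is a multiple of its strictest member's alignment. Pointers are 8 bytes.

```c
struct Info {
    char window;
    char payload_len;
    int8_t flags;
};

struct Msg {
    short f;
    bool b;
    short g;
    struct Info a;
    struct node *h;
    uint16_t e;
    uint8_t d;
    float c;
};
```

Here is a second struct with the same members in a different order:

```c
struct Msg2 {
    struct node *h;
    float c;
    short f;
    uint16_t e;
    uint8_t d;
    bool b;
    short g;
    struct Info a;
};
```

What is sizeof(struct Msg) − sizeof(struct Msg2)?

Info: window at 0 (size 1, align 1) → ends 1; payload_len at 1 (size 1, align 1) → ends 2; flags at 2 (size 1, align 1) → ends 3; total 3 bytes, alignment 1
f at 0 (size 2, align 2) → ends 2
b at 2 (size 1, align 1) → ends 3
pad 1 to align 2 for g
g at 4 (size 2, align 2) → ends 6
a at 6 (size 3, align 1) → ends 9
pad 7 to align 8 for h
h at 16 (size 8, align 8) → ends 24
e at 24 (size 2, align 2) → ends 26
d at 26 (size 1, align 1) → ends 27
pad 1 to align 4 for c
c at 28 (size 4, align 4) → ends 32
total 32 bytes, alignment 8
— Msg2 —
h at 0 (size 8, align 8) → ends 8
c at 8 (size 4, align 4) → ends 12
f at 12 (size 2, align 2) → ends 14
e at 14 (size 2, align 2) → ends 16
d at 16 (size 1, align 1) → ends 17
b at 17 (size 1, align 1) → ends 18
g at 18 (size 2, align 2) → ends 20
a at 20 (size 3, align 1) → ends 23
tail pad 1 to reach multiple of 8
total 24 bytes, alignment 8
32 − 24 = 8

8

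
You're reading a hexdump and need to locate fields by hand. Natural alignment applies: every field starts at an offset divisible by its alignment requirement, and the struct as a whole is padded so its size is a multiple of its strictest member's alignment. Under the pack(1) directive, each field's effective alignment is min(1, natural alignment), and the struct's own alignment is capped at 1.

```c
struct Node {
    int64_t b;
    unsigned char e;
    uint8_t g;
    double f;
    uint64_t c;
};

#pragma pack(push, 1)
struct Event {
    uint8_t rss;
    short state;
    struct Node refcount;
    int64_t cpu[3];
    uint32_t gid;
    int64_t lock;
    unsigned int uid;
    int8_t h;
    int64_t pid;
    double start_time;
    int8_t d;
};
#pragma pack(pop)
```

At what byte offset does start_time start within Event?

84

Node: @0: b [8B, align 8] → 8; @8: e [1B, align 1] → 9; @9: g [1B, align 1] → 10; +6 pad (align 8); @16: f [8B, align 8] → 24; @24: c [8B, align 8] → 32; size 32, align 8
@0: rss [1B, align 1] → 1
@1: state [2B, align 1] → 3
@3: refcount [32B, align 1] → 35
@35: cpu [24B, align 1] → 59
@59: gid [4B, align 1] → 63
@63: lock [8B, align 1] → 71
@71: uid [4B, align 1] → 75
@75: h [1B, align 1] → 76
@76: pid [8B, align 1] → 84
@84: start_time [8B, align 1] → 92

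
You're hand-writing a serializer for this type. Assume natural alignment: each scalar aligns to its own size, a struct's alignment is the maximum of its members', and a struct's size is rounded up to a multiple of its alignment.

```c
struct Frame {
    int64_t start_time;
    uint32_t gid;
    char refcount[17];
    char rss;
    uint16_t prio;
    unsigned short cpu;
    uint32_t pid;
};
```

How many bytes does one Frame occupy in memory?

0..8  start_time  (8B, 8-aligned)
8..12  gid  (4B, 4-aligned)
12..29  refcount  (17B, 1-aligned)
29..30  rss  (1B, 1-aligned)
30..32  prio  (2B, 2-aligned)
32..34  cpu  (2B, 2-aligned)
34..36  -- padding (2B)
36..40  pid  (4B, 4-aligned)
sizeof = 40, alignof = 8

40 bytes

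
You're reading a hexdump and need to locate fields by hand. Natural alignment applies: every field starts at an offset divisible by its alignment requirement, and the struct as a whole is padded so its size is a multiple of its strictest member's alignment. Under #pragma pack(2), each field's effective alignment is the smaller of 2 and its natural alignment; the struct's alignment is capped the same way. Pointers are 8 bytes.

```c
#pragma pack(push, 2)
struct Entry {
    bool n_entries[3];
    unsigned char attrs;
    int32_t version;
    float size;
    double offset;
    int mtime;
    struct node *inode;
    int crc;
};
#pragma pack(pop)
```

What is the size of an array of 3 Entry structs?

0..3  n_entries  (3B, 1-aligned)
3..4  attrs  (1B, 1-aligned)
4..8  version  (4B, 2-aligned)
8..12  size  (4B, 2-aligned)
12..20  offset  (8B, 2-aligned)
20..24  mtime  (4B, 2-aligned)
24..32  inode  (8B, 2-aligned)
32..36  crc  (4B, 2-aligned)
sizeof = 36, alignof = 2
array of 3: 3 × 36 = 108

108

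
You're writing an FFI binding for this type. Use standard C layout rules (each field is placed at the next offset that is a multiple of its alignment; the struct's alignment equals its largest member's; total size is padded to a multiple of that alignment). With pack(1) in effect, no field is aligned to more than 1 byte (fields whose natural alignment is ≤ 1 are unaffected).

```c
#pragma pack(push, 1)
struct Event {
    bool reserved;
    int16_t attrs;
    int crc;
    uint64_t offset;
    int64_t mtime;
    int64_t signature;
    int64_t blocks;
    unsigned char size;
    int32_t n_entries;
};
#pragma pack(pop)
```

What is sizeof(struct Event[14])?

616

0..1  reserved  (1B, 1-aligned)
1..3  attrs  (2B, 1-aligned)
3..7  crc  (4B, 1-aligned)
7..15  offset  (8B, 1-aligned)
15..23  mtime  (8B, 1-aligned)
23..31  signature  (8B, 1-aligned)
31..39  blocks  (8B, 1-aligned)
39..40  size  (1B, 1-aligned)
40..44  n_entries  (4B, 1-aligned)
sizeof = 44, alignof = 1
array of 14: 14 × 44 = 616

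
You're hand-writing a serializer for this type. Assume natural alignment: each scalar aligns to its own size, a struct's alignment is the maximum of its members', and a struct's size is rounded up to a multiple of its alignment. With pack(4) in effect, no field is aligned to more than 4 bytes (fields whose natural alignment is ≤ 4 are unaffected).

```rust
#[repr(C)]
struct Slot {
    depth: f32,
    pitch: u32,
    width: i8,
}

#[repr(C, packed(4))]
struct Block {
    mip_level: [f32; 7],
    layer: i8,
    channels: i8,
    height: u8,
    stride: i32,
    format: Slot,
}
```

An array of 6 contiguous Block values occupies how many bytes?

288

Slot: depth at 0 (size 4, align 4) → ends 4; pitch at 4 (size 4, align 4) → ends 8; width at 8 (size 1, align 1) → ends 9; tail pad 3 to reach multiple of 4; total 12 bytes, alignment 4
mip_level at 0 (size 28, align 4) → ends 28
layer at 28 (size 1, align 1) → ends 29
channels at 29 (size 1, align 1) → ends 30
height at 30 (size 1, align 1) → ends 31
pad 1 to align 4 for stride
stride at 32 (size 4, align 4) → ends 36
format at 36 (size 12, align 4) → ends 48
total 48 bytes, alignment 4
array of 6: 6 × 48 = 288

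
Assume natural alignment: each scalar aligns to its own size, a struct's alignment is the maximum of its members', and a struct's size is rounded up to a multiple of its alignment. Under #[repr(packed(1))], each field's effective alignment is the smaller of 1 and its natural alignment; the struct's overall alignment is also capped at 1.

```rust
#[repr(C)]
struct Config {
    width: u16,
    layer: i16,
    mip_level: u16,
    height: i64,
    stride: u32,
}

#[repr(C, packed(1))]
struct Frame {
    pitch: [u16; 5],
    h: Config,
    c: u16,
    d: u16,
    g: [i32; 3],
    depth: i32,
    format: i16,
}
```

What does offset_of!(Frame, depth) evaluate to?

Config: width at 0 (size 2, align 2) → ends 2; layer at 2 (size 2, align 2) → ends 4; mip_level at 4 (size 2, align 2) → ends 6; pad 2 to align 8 for height; height at 8 (size 8, align 8) → ends 16; stride at 16 (size 4, align 4) → ends 20; tail pad 4 to reach multiple of 8; total 24 bytes, alignment 8
pitch at 0 (size 10, align 1) → ends 10
h at 10 (size 24, align 1) → ends 34
c at 34 (size 2, align 1) → ends 36
d at 36 (size 2, align 1) → ends 38
g at 38 (size 12, align 1) → ends 50
depth at 50 (size 4, align 1) → ends 54

50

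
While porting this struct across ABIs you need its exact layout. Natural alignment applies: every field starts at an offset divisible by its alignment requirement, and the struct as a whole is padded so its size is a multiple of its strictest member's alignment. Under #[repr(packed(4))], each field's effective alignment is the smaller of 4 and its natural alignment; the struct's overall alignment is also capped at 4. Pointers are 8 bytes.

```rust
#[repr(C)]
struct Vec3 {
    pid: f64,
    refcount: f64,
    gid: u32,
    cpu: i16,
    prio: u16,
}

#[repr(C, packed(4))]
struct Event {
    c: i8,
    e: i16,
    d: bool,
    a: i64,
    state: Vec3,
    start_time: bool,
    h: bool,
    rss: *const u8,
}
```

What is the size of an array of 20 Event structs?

1040

Vec3: @0: pid [8B, align 8] → 8; @8: refcount [8B, align 8] → 16; @16: gid [4B, align 4] → 20; @20: cpu [2B, align 2] → 22; @22: prio [2B, align 2] → 24; size 24, align 8
@0: c [1B, align 1] → 1
+1 pad (align 2)
@2: e [2B, align 2] → 4
@4: d [1B, align 1] → 5
+3 pad (align 4)
@8: a [8B, align 4] → 16
@16: state [24B, align 4] → 40
@40: start_time [1B, align 1] → 41
@41: h [1B, align 1] → 42
+2 pad (align 4)
@44: rss [8B, align 4] → 52
size 52, align 4
array of 20: 20 × 52 = 1040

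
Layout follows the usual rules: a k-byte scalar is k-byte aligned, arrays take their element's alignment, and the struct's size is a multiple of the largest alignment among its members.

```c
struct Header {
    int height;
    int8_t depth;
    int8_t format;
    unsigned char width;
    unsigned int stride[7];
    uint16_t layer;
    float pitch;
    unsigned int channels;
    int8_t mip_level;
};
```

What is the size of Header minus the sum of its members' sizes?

6

@0: height [4B, align 4] → 4
@4: depth [1B, align 1] → 5
@5: format [1B, align 1] → 6
@6: width [1B, align 1] → 7
+1 pad (align 4)
@8: stride [28B, align 4] → 36
@36: layer [2B, align 2] → 38
+2 pad (align 4)
@40: pitch [4B, align 4] → 44
@44: channels [4B, align 4] → 48
@48: mip_level [1B, align 1] → 49
+3 tail pad (align 4)
size 52, align 4
data bytes 46, size 52 → padding 6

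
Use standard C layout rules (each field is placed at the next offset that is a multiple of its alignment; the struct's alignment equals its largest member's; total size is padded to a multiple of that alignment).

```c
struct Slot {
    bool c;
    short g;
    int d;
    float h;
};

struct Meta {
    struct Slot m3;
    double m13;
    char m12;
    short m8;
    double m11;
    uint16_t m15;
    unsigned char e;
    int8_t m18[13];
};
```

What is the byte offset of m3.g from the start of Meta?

2

Slot: @0: c [1B, align 1] → 1; +1 pad (align 2); @2: g [2B, align 2] → 4; @4: d [4B, align 4] → 8; @8: h [4B, align 4] → 12; size 12, align 4
@0: m3 [12B, align 4] → 12
within Slot: g at 2
0 + 2 = 2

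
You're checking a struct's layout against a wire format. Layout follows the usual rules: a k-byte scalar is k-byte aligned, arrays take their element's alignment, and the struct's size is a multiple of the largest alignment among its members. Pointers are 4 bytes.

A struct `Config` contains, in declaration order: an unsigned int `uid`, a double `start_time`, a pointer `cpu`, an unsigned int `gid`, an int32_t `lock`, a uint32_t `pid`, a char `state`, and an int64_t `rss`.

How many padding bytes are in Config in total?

11

@0: uid [4B, align 4] → 4
+4 pad (align 8)
@8: start_time [8B, align 8] → 16
@16: cpu [4B, align 4] → 20
@20: gid [4B, align 4] → 24
@24: lock [4B, align 4] → 28
@28: pid [4B, align 4] → 32
@32: state [1B, align 1] → 33
+7 pad (align 8)
@40: rss [8B, align 8] → 48
size 48, align 8
data bytes 37, size 48 → padding 11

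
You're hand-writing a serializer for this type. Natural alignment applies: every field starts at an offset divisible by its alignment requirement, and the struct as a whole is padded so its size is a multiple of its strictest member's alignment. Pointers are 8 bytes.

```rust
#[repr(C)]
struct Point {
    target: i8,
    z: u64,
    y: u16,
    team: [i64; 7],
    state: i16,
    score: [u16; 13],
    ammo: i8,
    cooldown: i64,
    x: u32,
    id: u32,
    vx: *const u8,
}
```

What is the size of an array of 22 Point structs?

@0: target [1B, align 1] → 1
+7 pad (align 8)
@8: z [8B, align 8] → 16
@16: y [2B, align 2] → 18
+6 pad (align 8)
@24: team [56B, align 8] → 80
@80: state [2B, align 2] → 82
@82: score [26B, align 2] → 108
@108: ammo [1B, align 1] → 109
+3 pad (align 8)
@112: cooldown [8B, align 8] → 120
@120: x [4B, align 4] → 124
@124: id [4B, align 4] → 128
@128: vx [8B, align 8] → 136
size 136, align 8
array of 22: 22 × 136 = 2992

2992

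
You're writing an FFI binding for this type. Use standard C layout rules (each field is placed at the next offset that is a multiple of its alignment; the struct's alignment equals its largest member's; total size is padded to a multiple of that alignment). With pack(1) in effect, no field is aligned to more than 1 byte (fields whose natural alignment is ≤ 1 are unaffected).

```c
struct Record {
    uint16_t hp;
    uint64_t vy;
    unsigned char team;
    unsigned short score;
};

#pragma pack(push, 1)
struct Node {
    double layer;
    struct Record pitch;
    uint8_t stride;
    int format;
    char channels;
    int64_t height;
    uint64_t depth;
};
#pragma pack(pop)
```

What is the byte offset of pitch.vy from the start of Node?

16

Record: hp at 0 (size 2, align 2) → ends 2; pad 6 to align 8 for vy; vy at 8 (size 8, align 8) → ends 16; team at 16 (size 1, align 1) → ends 17; pad 1 to align 2 for score; score at 18 (size 2, align 2) → ends 20; tail pad 4 to reach multiple of 8; total 24 bytes, alignment 8
layer at 0 (size 8, align 1) → ends 8
pitch at 8 (size 24, align 1) → ends 32
within Record: vy at 8
8 + 8 = 16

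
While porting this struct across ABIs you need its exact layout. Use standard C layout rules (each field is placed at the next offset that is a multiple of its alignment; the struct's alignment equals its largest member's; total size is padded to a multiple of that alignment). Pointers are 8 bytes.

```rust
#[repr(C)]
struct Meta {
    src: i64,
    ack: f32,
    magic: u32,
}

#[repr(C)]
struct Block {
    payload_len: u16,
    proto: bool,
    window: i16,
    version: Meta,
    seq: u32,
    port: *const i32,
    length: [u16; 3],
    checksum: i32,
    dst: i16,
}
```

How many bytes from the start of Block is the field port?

32

Meta: @0: src [8B, align 8] → 8; @8: ack [4B, align 4] → 12; @12: magic [4B, align 4] → 16; size 16, align 8
@0: payload_len [2B, align 2] → 2
@2: proto [1B, align 1] → 3
+1 pad (align 2)
@4: window [2B, align 2] → 6
+2 pad (align 8)
@8: version [16B, align 8] → 24
@24: seq [4B, align 4] → 28
+4 pad (align 8)
@32: port [8B, align 8] → 40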